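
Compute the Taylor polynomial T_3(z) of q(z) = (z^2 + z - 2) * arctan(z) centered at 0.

Distribute the polynomial across the series and collect like powers.

5*z^3/3 + z^2 - 2*z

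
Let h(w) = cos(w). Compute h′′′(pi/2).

1

Differentiate repeatedly and evaluate at the center.
The coefficient of (w - pi/2)^3 in the expansion is 1/6, so h′′′(pi/2) = 3! * (1/6) = 1.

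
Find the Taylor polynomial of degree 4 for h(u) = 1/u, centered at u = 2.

(u - 2)^4/32 - (u - 2)^3/16 + (u - 2)^2/8 - (u - 2)/4 + 1/2

Compute the successive derivatives at the expansion point and divide by k!.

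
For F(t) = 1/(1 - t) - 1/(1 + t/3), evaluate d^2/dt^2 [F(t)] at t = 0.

Expand each term separately and add.
The coefficient of t^2 in the expansion is 8/9, so F′′(0) = 2! * (8/9) = 16/9.

16/9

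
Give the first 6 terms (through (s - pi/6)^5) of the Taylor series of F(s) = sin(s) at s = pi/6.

sqrt(3)*(s - pi/6)^5/240 + (s - pi/6)^4/48 - sqrt(3)*(s - pi/6)^3/12 - (s - pi/6)^2/4 + sqrt(3)*(s - pi/6)/2 + 1/2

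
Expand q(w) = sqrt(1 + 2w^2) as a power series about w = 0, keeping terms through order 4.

-w^4/2 + w^2 + 1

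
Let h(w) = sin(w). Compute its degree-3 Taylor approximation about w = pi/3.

h(pi/3) = sqrt(3)/2
h′(pi/3) = 1/2
h′′(pi/3) = -sqrt(3)/2
h′′′(pi/3) = -1/2

-(w - pi/3)^3/12 - sqrt(3)*(w - pi/3)^2/4 + (w - pi/3)/2 + sqrt(3)/2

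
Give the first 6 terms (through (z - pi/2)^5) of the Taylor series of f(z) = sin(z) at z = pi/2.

[(z - pi/2)^0] = 1;  [(z - pi/2)^1] = 0;  [(z - pi/2)^2] = -1/2;  [(z - pi/2)^3] = 0;  [(z - pi/2)^4] = 1/24;  [(z - pi/2)^5] = 0.

(z - pi/2)^4/24 - (z - pi/2)^2/2 + 1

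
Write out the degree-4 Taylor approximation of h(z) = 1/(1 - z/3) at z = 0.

z^4/81 + z^3/27 + z^2/9 + z/3 + 1

h(0) = 1
h′(0) = 1/3
h′′(0) = 2/9
h′′′(0) = 2/9
h^(4)(0) = 8/27
Dividing each by k! gives the coefficients c_0, ..., c_4.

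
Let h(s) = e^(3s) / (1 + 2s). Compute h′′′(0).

-3

Write out both Maclaurin series and multiply, keeping only the needed powers.
From the series, [s^3] h = -1/2; multiply by 3! = 6 to get -3.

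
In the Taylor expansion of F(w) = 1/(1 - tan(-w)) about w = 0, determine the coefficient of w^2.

Plug the Maclaurin series of the inner function into that of the outer and collect terms.
F(0) = 1
F′(0) = -1
F′′(0) = 2

1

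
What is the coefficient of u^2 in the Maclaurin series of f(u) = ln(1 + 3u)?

f(0) = 0
f′(0) = 3
f′′(0) = -9

-9/2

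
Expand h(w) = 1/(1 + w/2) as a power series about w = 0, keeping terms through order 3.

h(0) = 1
h′(0) = -1/2
h′′(0) = 1/2
h′′′(0) = -3/4
Dividing each by k! gives the coefficients c_0, ..., c_3.

-w^3/8 + w^2/4 - w/2 + 1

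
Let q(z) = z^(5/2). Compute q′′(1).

15/4

The coefficient of (z - 1)^2 in the expansion is 15/8, so q′′(1) = 2! * (15/8) = 15/4.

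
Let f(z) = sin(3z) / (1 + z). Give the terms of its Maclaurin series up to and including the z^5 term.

21*z^5/40 + 3*z^4/2 - 3*z^3/2 - 3*z^2 + 3*z

Take the Cauchy product of the two expansions.
[z^0] = 0;  [z^1] = 3;  [z^2] = -3;  [z^3] = -3/2;  [z^4] = 3/2;  [z^5] = 21/40.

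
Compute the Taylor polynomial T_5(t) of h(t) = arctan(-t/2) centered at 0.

-t^5/160 + t^3/24 - t/2

h(0) = 0
h′(0) = -1/2
h′′(0) = 0
h′′′(0) = 1/4
h^(4)(0) = 0
h^(5)(0) = -3/4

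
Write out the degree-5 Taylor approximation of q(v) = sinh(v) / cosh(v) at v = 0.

2*v^5/15 - v^3/3 + v

Write the quotient as an unknown series and match coefficients against numerator = denominator · series.
q(0) = 0
q′(0) = 1
q′′(0) = 0
q′′′(0) = -2
q^(4)(0) = 0
q^(5)(0) = 16
Dividing each by k! gives the coefficients c_0, ..., c_5.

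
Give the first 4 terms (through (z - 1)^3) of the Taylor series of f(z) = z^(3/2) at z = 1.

-(z - 1)^3/16 + 3*(z - 1)^2/8 + 3*(z - 1)/2 + 1

f(1) = 1
f′(1) = 3/2
f′′(1) = 3/4
f′′′(1) = -3/8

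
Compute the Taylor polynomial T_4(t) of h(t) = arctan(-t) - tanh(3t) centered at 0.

Add the two expansions coefficient-wise.

28*t^3/3 - 4*t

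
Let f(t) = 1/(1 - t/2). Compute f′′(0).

1/2

From the series, [t^2] f = 1/4; multiply by 2! = 2 to get 1/2.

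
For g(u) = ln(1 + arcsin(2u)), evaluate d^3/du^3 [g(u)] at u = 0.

24

Compose series: expand the inner function first, then feed it into the outer expansion.
The coefficient of u^3 in the expansion is 4, so g′′′(0) = 3! * (4) = 24.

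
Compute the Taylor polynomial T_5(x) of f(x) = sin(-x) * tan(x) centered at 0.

Expand each factor separately, then convolve coefficients.
f(0) = 0
f′(0) = 0
f′′(0) = -2
f′′′(0) = 0
f^(4)(0) = -4
f^(5)(0) = 0
The Taylor polynomial is Σ f^(k)(0)/k! · x^k.

-x^4/6 - x^2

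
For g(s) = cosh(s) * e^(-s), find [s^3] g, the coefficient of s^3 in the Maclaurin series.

-2/3

Take the Cauchy product of the two expansions.
[s^0] = 1;  [s^1] = -1;  [s^2] = 1;  [s^3] = -2/3.
So c_3 = g′′′(0)/3! = -2/3.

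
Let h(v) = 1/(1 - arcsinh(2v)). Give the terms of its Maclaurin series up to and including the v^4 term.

Let u equal the inner series; expand the outer function in u and truncate.

32*v^4/3 + 20*v^3/3 + 4*v^2 + 2*v + 1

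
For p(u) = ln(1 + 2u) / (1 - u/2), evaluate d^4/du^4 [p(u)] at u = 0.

-70

Take the Cauchy product of the two expansions.
The coefficient of u^4 in the expansion is -35/12, so p^(4)(0) = 4! * (-35/12) = -70.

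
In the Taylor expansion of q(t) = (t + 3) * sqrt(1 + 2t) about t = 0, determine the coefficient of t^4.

Multiply each power in the prefactor through the base expansion.
q(0) = 3
q′(0) = 4
q′′(0) = -1
q′′′(0) = 6
q^(4)(0) = -33
So c_4 = q^(4)(0)/4! = -11/8.

-11/8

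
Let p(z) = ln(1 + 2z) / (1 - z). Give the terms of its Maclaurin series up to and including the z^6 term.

-28*z^6/5 + 76*z^5/15 - 4*z^4/3 + 8*z^3/3 + 2*z

Take the Cauchy product of the two expansions.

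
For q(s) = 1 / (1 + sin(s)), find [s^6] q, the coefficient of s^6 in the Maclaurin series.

17/45

Use the geometric series for the reciprocal, then substitute.
q(0) = 1
q′(0) = -1
q′′(0) = 2
q′′′(0) = -5
q^(4)(0) = 16
q^(5)(0) = -61
q^(6)(0) = 272
So c_6 = q^(6)(0)/6! = 17/45.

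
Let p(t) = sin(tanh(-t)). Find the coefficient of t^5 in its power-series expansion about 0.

-37/120

Let u equal the inner series; expand the outer function in u and truncate.
p(0) = 0
p′(0) = -1
p′′(0) = 0
p′′′(0) = 3
p^(4)(0) = 0
p^(5)(0) = -37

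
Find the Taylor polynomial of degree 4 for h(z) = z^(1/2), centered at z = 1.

-5*(z - 1)^4/128 + (z - 1)^3/16 - (z - 1)^2/8 + (z - 1)/2 + 1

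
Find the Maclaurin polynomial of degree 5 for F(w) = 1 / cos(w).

5*w^4/24 + w^2/2 + 1

Write the quotient as an unknown series and match coefficients against numerator = denominator · series.
F(0) = 1
F′(0) = 0
F′′(0) = 1
F′′′(0) = 0
F^(4)(0) = 5
F^(5)(0) = 0
The Taylor polynomial is Σ F^(k)(0)/k! · w^k.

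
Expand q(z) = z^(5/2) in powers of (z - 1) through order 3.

Differentiate repeatedly and evaluate at the center.
q(1) = 1
q′(1) = 5/2
q′′(1) = 15/4
q′′′(1) = 15/8

5*(z - 1)^3/16 + 15*(z - 1)^2/8 + 5*(z - 1)/2 + 1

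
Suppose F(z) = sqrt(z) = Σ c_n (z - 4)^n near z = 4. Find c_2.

F(4) = 2
F′(4) = 1/4
F′′(4) = -1/32
Dividing each by k! gives the coefficients c_0, ..., c_2.

-1/64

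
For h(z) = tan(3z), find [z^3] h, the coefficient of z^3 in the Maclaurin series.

h(0) = 0
h′(0) = 3
h′′(0) = 0
h′′′(0) = 54
The Taylor polynomial is Σ h^(k)(0)/k! · z^k.

9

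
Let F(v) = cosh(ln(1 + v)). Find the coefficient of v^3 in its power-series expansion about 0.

Substitute the inner expansion into the outer series and collect powers.
[v^0] = 1;  [v^1] = 0;  [v^2] = 1/2;  [v^3] = -1/2.

-1/2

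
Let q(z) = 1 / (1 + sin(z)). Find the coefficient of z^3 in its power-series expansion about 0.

-5/6

Expand as Σ (-1)^k u^k with u equal to the inner function's series.
q(0) = 1
q′(0) = -1
q′′(0) = 2
q′′′(0) = -5
The Taylor polynomial is Σ q^(k)(0)/k! · z^k.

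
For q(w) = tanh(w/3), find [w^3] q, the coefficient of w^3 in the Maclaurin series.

-1/81

q(0) = 0
q′(0) = 1/3
q′′(0) = 0
q′′′(0) = -2/27
The Taylor polynomial is Σ q^(k)(0)/k! · w^k.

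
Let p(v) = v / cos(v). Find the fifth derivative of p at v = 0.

Write the quotient as an unknown series and match coefficients against numerator = denominator · series.
The coefficient of v^5 in the expansion is 5/24, so p^(5)(0) = 5! * (5/24) = 25.

25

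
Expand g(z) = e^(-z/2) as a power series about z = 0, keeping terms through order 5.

-z^5/3840 + z^4/384 - z^3/48 + z^2/8 - z/2 + 1

[z^0] = 1;  [z^1] = -1/2;  [z^2] = 1/8;  [z^3] = -1/48;  [z^4] = 1/384;  [z^5] = -1/3840.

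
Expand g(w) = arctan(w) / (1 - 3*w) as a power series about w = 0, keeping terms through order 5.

Use 1/(1 - r) = Σ r^k on the denominator, then take the Cauchy product.
g(0) = 0
g′(0) = 1
g′′(0) = 6
g′′′(0) = 52
g^(4)(0) = 624
g^(5)(0) = 9384

391*w^5/5 + 26*w^4 + 26*w^3/3 + 3*w^2 + w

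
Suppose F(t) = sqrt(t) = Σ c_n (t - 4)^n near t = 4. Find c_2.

-1/64

[(t - 4)^0] = 2;  [(t - 4)^1] = 1/4;  [(t - 4)^2] = -1/64.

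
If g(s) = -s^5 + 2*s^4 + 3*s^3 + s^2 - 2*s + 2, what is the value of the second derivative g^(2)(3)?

-268

Differentiate repeatedly and evaluate at the center.
The coefficient of (s - 3)^2 in the expansion is -134, so g′′(3) = 2! * (-134) = -268.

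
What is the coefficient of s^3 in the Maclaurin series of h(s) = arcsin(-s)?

[s^0] = 0;  [s^1] = -1;  [s^2] = 0;  [s^3] = -1/6.
So c_3 = h′′′(0)/3! = -1/6.

-1/6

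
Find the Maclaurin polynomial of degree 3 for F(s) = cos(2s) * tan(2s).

Take the Cauchy product of the two expansions.
[s^0] = 0;  [s^1] = 2;  [s^2] = 0;  [s^3] = -4/3.

-4*s^3/3 + 2*s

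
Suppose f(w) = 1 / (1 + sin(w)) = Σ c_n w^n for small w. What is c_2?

1

Use the geometric series for the reciprocal, then substitute.
f(0) = 1
f′(0) = -1
f′′(0) = 2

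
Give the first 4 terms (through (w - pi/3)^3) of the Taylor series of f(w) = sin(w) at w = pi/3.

-(w - pi/3)^3/12 - sqrt(3)*(w - pi/3)^2/4 + (w - pi/3)/2 + sqrt(3)/2

[(w - pi/3)^0] = sqrt(3)/2;  [(w - pi/3)^1] = 1/2;  [(w - pi/3)^2] = -sqrt(3)/4;  [(w - pi/3)^3] = -1/12.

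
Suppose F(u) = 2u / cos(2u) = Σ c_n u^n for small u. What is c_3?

4

Write the quotient as an unknown series and match coefficients against numerator = denominator · series.
So c_3 = F′′′(0)/3! = 4.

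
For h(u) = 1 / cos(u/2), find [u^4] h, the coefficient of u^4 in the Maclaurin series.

5/384

Invert the denominator's series and multiply.
So c_4 = h^(4)(0)/4! = 5/384.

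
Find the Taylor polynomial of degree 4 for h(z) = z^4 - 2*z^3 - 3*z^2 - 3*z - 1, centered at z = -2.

Differentiate repeatedly and evaluate at the center.
h(-2) = 25
h′(-2) = -47
h′′(-2) = 66
h′′′(-2) = -60
h^(4)(-2) = 24
The Taylor polynomial is Σ h^(k)(-2)/k! · (z + 2)^k.

(z + 2)^4 - 10*(z + 2)^3 + 33*(z + 2)^2 - 47*(z + 2) + 25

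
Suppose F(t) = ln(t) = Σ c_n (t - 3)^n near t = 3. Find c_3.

1/81

[(t - 3)^0] = ln(3);  [(t - 3)^1] = 1/3;  [(t - 3)^2] = -1/18;  [(t - 3)^3] = 1/81.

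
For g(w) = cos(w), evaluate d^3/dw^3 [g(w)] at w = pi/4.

sqrt(2)/2

From the series, [(w - pi/4)^3] g = sqrt(2)/12; multiply by 3! = 6 to get sqrt(2)/2.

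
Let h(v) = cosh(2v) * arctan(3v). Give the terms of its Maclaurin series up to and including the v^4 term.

Write out both Maclaurin series and multiply, keeping only the needed powers.
h(0) = 0
h′(0) = 3
h′′(0) = 0
h′′′(0) = -18
h^(4)(0) = 0
The Taylor polynomial is Σ h^(k)(0)/k! · v^k.

-3*v^3 + 3*v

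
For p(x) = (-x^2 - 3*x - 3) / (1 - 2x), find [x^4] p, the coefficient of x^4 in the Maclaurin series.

Shift and add copies of the series according to the polynomial's terms.
p(0) = -3
p′(0) = -9
p′′(0) = -38
p′′′(0) = -228
p^(4)(0) = -1824

-76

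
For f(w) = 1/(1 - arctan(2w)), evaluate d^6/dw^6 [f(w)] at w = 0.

8192

Substitute the inner expansion into the outer series and collect powers.
The coefficient of w^6 in the expansion is 512/45, so f^(6)(0) = 6! * (512/45) = 8192.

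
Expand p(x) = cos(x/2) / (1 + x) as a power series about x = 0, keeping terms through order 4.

Write out both Maclaurin series and multiply, keeping only the needed powers.
p(0) = 1
p′(0) = -1
p′′(0) = 7/4
p′′′(0) = -21/4
p^(4)(0) = 337/16
Then c_k = p^(k)(0)/k! gives each Taylor coefficient.

337*x^4/384 - 7*x^3/8 + 7*x^2/8 - x + 1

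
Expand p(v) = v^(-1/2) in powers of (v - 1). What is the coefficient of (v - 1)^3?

-5/16

p(1) = 1
p′(1) = -1/2
p′′(1) = 3/4
p′′′(1) = -15/8
Then c_k = p^(k)(1)/k! gives each Taylor coefficient.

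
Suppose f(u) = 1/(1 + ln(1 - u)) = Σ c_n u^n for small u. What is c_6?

Let u equal the inner series; expand the outer function in u and truncate.
So c_6 = f^(6)(0)/6! = 3289/360.

3289/360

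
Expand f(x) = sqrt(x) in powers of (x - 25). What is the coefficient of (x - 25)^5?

Compute the successive derivatives at the expansion point and divide by k!.
[(x - 25)^0] = 5;  [(x - 25)^1] = 1/10;  [(x - 25)^2] = -1/1000;  [(x - 25)^3] = 1/50000;  [(x - 25)^4] = -1/2000000;  [(x - 25)^5] = 7/500000000.
So c_5 = f^(5)(25)/5! = 7/500000000.

7/500000000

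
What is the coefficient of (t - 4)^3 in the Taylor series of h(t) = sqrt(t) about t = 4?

h(4) = 2
h′(4) = 1/4
h′′(4) = -1/32
h′′′(4) = 3/256

1/512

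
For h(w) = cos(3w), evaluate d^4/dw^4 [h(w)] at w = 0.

81

From the series, [w^4] h = 27/8; multiply by 4! = 24 to get 81.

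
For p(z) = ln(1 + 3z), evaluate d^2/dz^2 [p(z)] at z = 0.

-9

From the series, [z^2] p = -9/2; multiply by 2! = 2 to get -9.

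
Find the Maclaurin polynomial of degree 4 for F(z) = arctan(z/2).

Differentiate repeatedly and evaluate at the center.

-z^3/24 + z/2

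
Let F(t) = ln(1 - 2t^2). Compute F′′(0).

-4

Compute the successive derivatives at the expansion point and divide by k!.
The coefficient of t^2 in the expansion is -2, so F′′(0) = 2! * (-2) = -4.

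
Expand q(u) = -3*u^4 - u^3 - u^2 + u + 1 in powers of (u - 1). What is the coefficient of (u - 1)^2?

[(u - 1)^0] = -3;  [(u - 1)^1] = -16;  [(u - 1)^2] = -22.

-22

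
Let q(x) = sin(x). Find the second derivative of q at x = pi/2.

-1

Compute the successive derivatives at the expansion point and divide by k!.
The coefficient of (x - pi/2)^2 in the expansion is -1/2, so q′′(pi/2) = 2! * (-1/2) = -1.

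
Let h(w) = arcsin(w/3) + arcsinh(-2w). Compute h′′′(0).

Expand each term separately and add.
The coefficient of w^3 in the expansion is 217/162, so h′′′(0) = 3! * (217/162) = 217/27.

217/27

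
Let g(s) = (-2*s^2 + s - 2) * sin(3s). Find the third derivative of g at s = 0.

Multiply each power in the prefactor through the base expansion.
From the series, [s^3] g = 3; multiply by 3! = 6 to get 18.

18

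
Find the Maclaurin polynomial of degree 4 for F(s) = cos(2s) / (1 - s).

Use 1/(1 - r) = Σ r^k on the denominator, then take the Cauchy product.
F(0) = 1
F′(0) = 1
F′′(0) = -2
F′′′(0) = -6
F^(4)(0) = -8
Dividing each by k! gives the coefficients c_0, ..., c_4.

-s^4/3 - s^3 - s^2 + s + 1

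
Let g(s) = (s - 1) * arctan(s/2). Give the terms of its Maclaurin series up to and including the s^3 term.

s^3/24 + s^2/2 - s/2

Shift and add copies of the series according to the polynomial's terms.
g(0) = 0
g′(0) = -1/2
g′′(0) = 1
g′′′(0) = 1/4
The Taylor polynomial is Σ g^(k)(0)/k! · s^k.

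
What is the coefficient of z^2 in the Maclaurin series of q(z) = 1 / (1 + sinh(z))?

Expand as Σ (-1)^k u^k with u equal to the inner function's series.
[z^0] = 1;  [z^1] = -1;  [z^2] = 1.
So c_2 = q′′(0)/2! = 1.

1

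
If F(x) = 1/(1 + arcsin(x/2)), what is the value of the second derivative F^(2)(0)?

1/2

Compose series: expand the inner function first, then feed it into the outer expansion.
From the series, [x^2] F = 1/4; multiply by 2! = 2 to get 1/2.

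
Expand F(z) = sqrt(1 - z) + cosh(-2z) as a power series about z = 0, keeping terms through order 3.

Combine the two series term by term.
F(0) = 2
F′(0) = -1/2
F′′(0) = 15/4
F′′′(0) = -3/8

-z^3/16 + 15*z^2/8 - z/2 + 2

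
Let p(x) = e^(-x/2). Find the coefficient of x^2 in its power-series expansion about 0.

p(0) = 1
p′(0) = -1/2
p′′(0) = 1/4
So c_2 = p′′(0)/2! = 1/8.

1/8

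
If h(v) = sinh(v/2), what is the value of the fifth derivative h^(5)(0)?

1/32

From the series, [v^5] h = 1/3840; multiply by 5! = 120 to get 1/32.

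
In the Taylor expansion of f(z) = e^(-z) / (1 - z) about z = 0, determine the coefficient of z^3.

Expand each factor separately, then convolve coefficients.
f(0) = 1
f′(0) = 0
f′′(0) = 1
f′′′(0) = 2

1/3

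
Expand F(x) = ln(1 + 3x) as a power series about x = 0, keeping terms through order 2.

Use the known series and substitute for the argument.
[x^0] = 0;  [x^1] = 3;  [x^2] = -9/2.

-9*x^2/2 + 3*x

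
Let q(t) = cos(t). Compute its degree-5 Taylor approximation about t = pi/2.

Use the known series and substitute for the argument.
q(pi/2) = 0
q′(pi/2) = -1
q′′(pi/2) = 0
q′′′(pi/2) = 1
q^(4)(pi/2) = 0
q^(5)(pi/2) = -1
Dividing each by k! gives the coefficients c_0, ..., c_5.

-(t - pi/2)^5/120 + (t - pi/2)^3/6 - (t - pi/2)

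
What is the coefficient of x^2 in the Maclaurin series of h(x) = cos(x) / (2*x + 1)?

7/2

Expand 1/(denominator) as a geometric series and multiply by the numerator's series.
So c_2 = h′′(0)/2! = 7/2.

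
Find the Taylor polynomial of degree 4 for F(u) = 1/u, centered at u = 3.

(u - 3)^4/243 - (u - 3)^3/81 + (u - 3)^2/27 - (u - 3)/9 + 1/3

Apply the Taylor formula c_k = f^(k)(a)/k!.
[(u - 3)^0] = 1/3;  [(u - 3)^1] = -1/9;  [(u - 3)^2] = 1/27;  [(u - 3)^3] = -1/81;  [(u - 3)^4] = 1/243.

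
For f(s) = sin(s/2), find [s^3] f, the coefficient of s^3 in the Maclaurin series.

-1/48

f(0) = 0
f′(0) = 1/2
f′′(0) = 0
f′′′(0) = -1/8
Then c_k = f^(k)(0)/k! gives each Taylor coefficient.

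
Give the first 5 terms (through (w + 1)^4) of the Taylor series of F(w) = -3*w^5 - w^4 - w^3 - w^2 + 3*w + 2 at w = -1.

14*(w + 1)^4 - 27*(w + 1)^3 + 26*(w + 1)^2 - 9*(w + 1) + 1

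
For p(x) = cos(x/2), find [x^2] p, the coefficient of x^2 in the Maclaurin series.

-1/8

Use the known series and substitute for the argument.
[x^0] = 1;  [x^1] = 0;  [x^2] = -1/8.
So c_2 = p′′(0)/2! = -1/8.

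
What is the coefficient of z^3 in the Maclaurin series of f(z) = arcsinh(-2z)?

Apply the Taylor formula c_k = f^(k)(a)/k!.
f(0) = 0
f′(0) = -2
f′′(0) = 0
f′′′(0) = 8
The Taylor polynomial is Σ f^(k)(0)/k! · z^k.

4/3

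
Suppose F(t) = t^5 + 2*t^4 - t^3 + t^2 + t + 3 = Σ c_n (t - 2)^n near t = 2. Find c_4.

12

Use the known series and substitute for the argument.
[(t - 2)^0] = 65;  [(t - 2)^1] = 137;  [(t - 2)^2] = 123;  [(t - 2)^3] = 55;  [(t - 2)^4] = 12.
So c_4 = F^(4)(2)/4! = 12.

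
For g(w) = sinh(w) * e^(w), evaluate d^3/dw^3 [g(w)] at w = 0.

4

Write out both Maclaurin series and multiply, keeping only the needed powers.
From the series, [w^3] g = 2/3; multiply by 3! = 6 to get 4.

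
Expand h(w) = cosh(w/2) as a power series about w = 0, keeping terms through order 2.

w^2/8 + 1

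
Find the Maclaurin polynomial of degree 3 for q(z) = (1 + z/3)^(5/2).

[z^0] = 1;  [z^1] = 5/6;  [z^2] = 5/24;  [z^3] = 5/432.

5*z^3/432 + 5*z^2/24 + 5*z/6 + 1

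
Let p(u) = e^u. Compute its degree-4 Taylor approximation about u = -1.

(u + 1)^4*e^(-1)/24 + (u + 1)^3*e^(-1)/6 + (u + 1)^2*e^(-1)/2 + (u + 1)*e^(-1) + e^(-1)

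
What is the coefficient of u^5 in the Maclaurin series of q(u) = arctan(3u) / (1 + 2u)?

303/5

Take the Cauchy product of the two expansions.
q(0) = 0
q′(0) = 3
q′′(0) = -12
q′′′(0) = 18
q^(4)(0) = -144
q^(5)(0) = 7272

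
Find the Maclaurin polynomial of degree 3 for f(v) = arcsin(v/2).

v^3/48 + v/2

[v^0] = 0;  [v^1] = 1/2;  [v^2] = 0;  [v^3] = 1/48.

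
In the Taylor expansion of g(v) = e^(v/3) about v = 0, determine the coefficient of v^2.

g(0) = 1
g′(0) = 1/3
g′′(0) = 1/9

1/18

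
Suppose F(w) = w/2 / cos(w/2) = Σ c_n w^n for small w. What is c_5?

Invert the denominator's series and multiply.

5/768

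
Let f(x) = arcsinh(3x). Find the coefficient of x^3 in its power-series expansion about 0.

-9/2

Differentiate repeatedly and evaluate at the center.
f(0) = 0
f′(0) = 3
f′′(0) = 0
f′′′(0) = -27
Then c_k = f^(k)(0)/k! gives each Taylor coefficient.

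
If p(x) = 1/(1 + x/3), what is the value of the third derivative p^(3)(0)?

-2/9

From the series, [x^3] p = -1/27; multiply by 3! = 6 to get -2/9.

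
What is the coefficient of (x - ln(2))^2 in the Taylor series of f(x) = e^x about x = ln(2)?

Differentiate repeatedly and evaluate at the center.
[(x - ln(2))^0] = 2;  [(x - ln(2))^1] = 2;  [(x - ln(2))^2] = 1.
So c_2 = f′′(ln(2))/2! = 1.

1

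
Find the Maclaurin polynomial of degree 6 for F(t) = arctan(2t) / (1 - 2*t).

Use 1/(1 - r) = Σ r^k on the denominator, then take the Cauchy product.
F(0) = 0
F′(0) = 2
F′′(0) = 8
F′′′(0) = 32
F^(4)(0) = 256
F^(5)(0) = 3328
F^(6)(0) = 39936

832*t^6/15 + 416*t^5/15 + 32*t^4/3 + 16*t^3/3 + 4*t^2 + 2*t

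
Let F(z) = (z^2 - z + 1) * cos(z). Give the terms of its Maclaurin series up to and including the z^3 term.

z^3/2 + z^2/2 - z + 1

Distribute the polynomial across the series and collect like powers.
F(0) = 1
F′(0) = -1
F′′(0) = 1
F′′′(0) = 3
The Taylor polynomial is Σ F^(k)(0)/k! · z^k.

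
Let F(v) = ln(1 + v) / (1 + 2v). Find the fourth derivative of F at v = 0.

-262

Write out both Maclaurin series and multiply, keeping only the needed powers.
The coefficient of v^4 in the expansion is -131/12, so F^(4)(0) = 4! * (-131/12) = -262.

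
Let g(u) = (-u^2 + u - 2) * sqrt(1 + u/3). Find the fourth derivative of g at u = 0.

89/216

Shift and add copies of the series according to the polynomial's terms.
The coefficient of u^4 in the expansion is 89/5184, so g^(4)(0) = 4! * (89/5184) = 89/216.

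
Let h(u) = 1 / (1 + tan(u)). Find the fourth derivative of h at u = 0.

40

Expand as Σ (-1)^k u^k with u equal to the inner function's series.
From the series, [u^4] h = 5/3; multiply by 4! = 24 to get 40.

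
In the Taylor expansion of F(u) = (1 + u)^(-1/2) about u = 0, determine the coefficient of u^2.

Apply the Taylor formula c_k = f^(k)(a)/k!.
So c_2 = F′′(0)/2! = 3/8.

3/8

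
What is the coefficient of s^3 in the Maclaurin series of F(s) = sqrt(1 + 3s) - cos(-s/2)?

27/16

Combine the two series term by term.
So c_3 = F′′′(0)/3! = 27/16.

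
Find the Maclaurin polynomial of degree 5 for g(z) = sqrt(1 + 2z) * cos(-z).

2*z^5/3 - z^4/3 - z^2 + z + 1

Take the Cauchy product of the two expansions.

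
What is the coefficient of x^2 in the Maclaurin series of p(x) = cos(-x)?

-1/2

p(0) = 1
p′(0) = 0
p′′(0) = -1
So c_2 = p′′(0)/2! = -1/2.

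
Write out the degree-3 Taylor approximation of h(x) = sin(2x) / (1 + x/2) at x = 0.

-5*x^3/6 - x^2 + 2*x

Multiply the two series term by term and collect like powers.
h(0) = 0
h′(0) = 2
h′′(0) = -2
h′′′(0) = -5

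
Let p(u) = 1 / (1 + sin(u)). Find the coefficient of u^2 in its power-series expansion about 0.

Expand as Σ (-1)^k u^k with u equal to the inner function's series.
So c_2 = p′′(0)/2! = 1.

1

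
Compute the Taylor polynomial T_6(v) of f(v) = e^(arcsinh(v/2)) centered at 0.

Substitute the inner expansion into the outer series and collect powers.
f(0) = 1
f′(0) = 1/2
f′′(0) = 1/4
f′′′(0) = 0
f^(4)(0) = -3/16
f^(5)(0) = 0
f^(6)(0) = 45/64
The Taylor polynomial is Σ f^(k)(0)/k! · v^k.

v^6/1024 - v^4/128 + v^2/8 + v/2 + 1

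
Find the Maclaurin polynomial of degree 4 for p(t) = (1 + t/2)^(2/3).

Use the known series and substitute for the argument.
[t^0] = 1;  [t^1] = 1/3;  [t^2] = -1/36;  [t^3] = 1/162;  [t^4] = -7/3888.

-7*t^4/3888 + t^3/162 - t^2/36 + t/3 + 1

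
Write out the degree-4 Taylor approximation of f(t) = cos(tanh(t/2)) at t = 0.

3*t^4/128 - t^2/8 + 1

Let u equal the inner series; expand the outer function in u and truncate.
f(0) = 1
f′(0) = 0
f′′(0) = -1/4
f′′′(0) = 0
f^(4)(0) = 9/16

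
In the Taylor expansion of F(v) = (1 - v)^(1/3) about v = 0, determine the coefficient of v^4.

-10/243

[v^0] = 1;  [v^1] = -1/3;  [v^2] = -1/9;  [v^3] = -5/81;  [v^4] = -10/243.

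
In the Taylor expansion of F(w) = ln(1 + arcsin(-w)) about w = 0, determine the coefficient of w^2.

Plug the Maclaurin series of the inner function into that of the outer and collect terms.
F(0) = 0
F′(0) = -1
F′′(0) = -1
The Taylor polynomial is Σ F^(k)(0)/k! · w^k.

-1/2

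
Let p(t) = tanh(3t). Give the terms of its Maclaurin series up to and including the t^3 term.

-9*t^3 + 3*t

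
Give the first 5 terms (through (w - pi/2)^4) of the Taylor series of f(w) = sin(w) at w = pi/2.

f(pi/2) = 1
f′(pi/2) = 0
f′′(pi/2) = -1
f′′′(pi/2) = 0
f^(4)(pi/2) = 1

(w - pi/2)^4/24 - (w - pi/2)^2/2 + 1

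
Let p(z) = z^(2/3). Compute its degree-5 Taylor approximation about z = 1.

14*(z - 1)^5/729 - 7*(z - 1)^4/243 + 4*(z - 1)^3/81 - (z - 1)^2/9 + 2*(z - 1)/3 + 1

Compute the successive derivatives at the expansion point and divide by k!.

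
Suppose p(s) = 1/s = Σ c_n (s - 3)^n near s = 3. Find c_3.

p(3) = 1/3
p′(3) = -1/9
p′′(3) = 2/27
p′′′(3) = -2/27
Then c_k = p^(k)(3)/k! gives each Taylor coefficient.

-1/81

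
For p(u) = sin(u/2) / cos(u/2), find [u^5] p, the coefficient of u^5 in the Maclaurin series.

Write the quotient as an unknown series and match coefficients against numerator = denominator · series.
[u^0] = 0;  [u^1] = 1/2;  [u^2] = 0;  [u^3] = 1/24;  [u^4] = 0;  [u^5] = 1/240.

1/240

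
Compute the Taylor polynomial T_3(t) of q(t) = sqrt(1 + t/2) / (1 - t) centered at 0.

Multiply the two series term by term and collect like powers.
q(0) = 1
q′(0) = 5/4
q′′(0) = 39/16
q′′′(0) = 471/64

157*t^3/128 + 39*t^2/32 + 5*t/4 + 1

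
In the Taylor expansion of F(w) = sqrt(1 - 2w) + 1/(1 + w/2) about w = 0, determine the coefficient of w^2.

Combine the two series term by term.
F(0) = 2
F′(0) = -3/2
F′′(0) = -1/2
So c_2 = F′′(0)/2! = -1/4.

-1/4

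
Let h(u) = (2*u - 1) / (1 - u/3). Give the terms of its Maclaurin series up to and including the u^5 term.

5*u^5/243 + 5*u^4/81 + 5*u^3/27 + 5*u^2/9 + 5*u/3 - 1

Distribute the polynomial across the series and collect like powers.
[u^0] = -1;  [u^1] = 5/3;  [u^2] = 5/9;  [u^3] = 5/27;  [u^4] = 5/81;  [u^5] = 5/243.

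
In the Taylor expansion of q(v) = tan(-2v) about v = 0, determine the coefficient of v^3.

q(0) = 0
q′(0) = -2
q′′(0) = 0
q′′′(0) = -16
So c_3 = q′′′(0)/3! = -8/3.

-8/3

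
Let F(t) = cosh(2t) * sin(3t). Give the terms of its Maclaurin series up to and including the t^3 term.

Multiply the two series term by term and collect like powers.
F(0) = 0
F′(0) = 3
F′′(0) = 0
F′′′(0) = 9
Dividing each by k! gives the coefficients c_0, ..., c_3.

3*t^3/2 + 3*t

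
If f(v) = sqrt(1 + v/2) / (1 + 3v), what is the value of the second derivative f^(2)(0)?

263/16

Take the Cauchy product of the two expansions.
From the series, [v^2] f = 263/32; multiply by 2! = 2 to get 263/16.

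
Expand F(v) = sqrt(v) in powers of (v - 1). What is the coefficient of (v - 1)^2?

Use the known series and substitute for the argument.
[(v - 1)^0] = 1;  [(v - 1)^1] = 1/2;  [(v - 1)^2] = -1/8.

-1/8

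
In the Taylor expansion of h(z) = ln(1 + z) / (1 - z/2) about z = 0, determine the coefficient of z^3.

Take the Cauchy product of the two expansions.
[z^0] = 0;  [z^1] = 1;  [z^2] = 0;  [z^3] = 1/3.
So c_3 = h′′′(0)/3! = 1/3.

1/3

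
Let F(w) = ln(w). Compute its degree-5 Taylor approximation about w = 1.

F(1) = 0
F′(1) = 1
F′′(1) = -1
F′′′(1) = 2
F^(4)(1) = -6
F^(5)(1) = 24

(w - 1)^5/5 - (w - 1)^4/4 + (w - 1)^3/3 - (w - 1)^2/2 + (w - 1)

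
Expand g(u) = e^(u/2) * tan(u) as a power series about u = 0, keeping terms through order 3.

Expand each factor separately, then convolve coefficients.
g(0) = 0
g′(0) = 1
g′′(0) = 1
g′′′(0) = 11/4
Then c_k = g^(k)(0)/k! gives each Taylor coefficient.

11*u^3/24 + u^2/2 + u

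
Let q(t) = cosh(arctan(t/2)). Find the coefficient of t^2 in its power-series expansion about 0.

Substitute the inner expansion into the outer series and collect powers.
q(0) = 1
q′(0) = 0
q′′(0) = 1/4
Then c_k = q^(k)(0)/k! gives each Taylor coefficient.

1/8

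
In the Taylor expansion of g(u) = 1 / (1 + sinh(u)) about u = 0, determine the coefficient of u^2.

1

Expand as Σ (-1)^k u^k with u equal to the inner function's series.
[u^0] = 1;  [u^1] = -1;  [u^2] = 1.
So c_2 = g′′(0)/2! = 1.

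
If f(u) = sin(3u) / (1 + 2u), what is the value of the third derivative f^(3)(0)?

45

Multiply the two series term by term and collect like powers.
The coefficient of u^3 in the expansion is 15/2, so f′′′(0) = 3! * (15/2) = 45.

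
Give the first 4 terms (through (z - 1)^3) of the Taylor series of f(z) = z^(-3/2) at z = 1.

f(1) = 1
f′(1) = -3/2
f′′(1) = 15/4
f′′′(1) = -105/8

-35*(z - 1)^3/16 + 15*(z - 1)^2/8 - 3*(z - 1)/2 + 1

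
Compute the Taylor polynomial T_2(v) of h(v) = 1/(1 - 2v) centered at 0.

4*v^2 + 2*v + 1

Differentiate repeatedly and evaluate at the center.
[v^0] = 1;  [v^1] = 2;  [v^2] = 4.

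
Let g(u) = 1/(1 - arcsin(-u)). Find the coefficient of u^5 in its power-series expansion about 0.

Plug the Maclaurin series of the inner function into that of the outer and collect terms.

-63/40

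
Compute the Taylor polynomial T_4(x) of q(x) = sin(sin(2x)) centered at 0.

-8*x^3/3 + 2*x

Let u equal the inner series; expand the outer function in u and truncate.
[x^0] = 0;  [x^1] = 2;  [x^2] = 0;  [x^3] = -8/3;  [x^4] = 0.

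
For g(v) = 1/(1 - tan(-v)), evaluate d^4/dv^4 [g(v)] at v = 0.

40

Compose series: expand the inner function first, then feed it into the outer expansion.
The coefficient of v^4 in the expansion is 5/3, so g^(4)(0) = 4! * (5/3) = 40.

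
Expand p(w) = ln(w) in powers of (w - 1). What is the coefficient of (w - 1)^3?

1/3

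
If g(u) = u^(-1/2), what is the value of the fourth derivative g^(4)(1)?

The coefficient of (u - 1)^4 in the expansion is 35/128, so g^(4)(1) = 4! * (35/128) = 105/16.

105/16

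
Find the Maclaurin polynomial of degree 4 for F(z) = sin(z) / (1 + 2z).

Expand each factor separately, then convolve coefficients.
F(0) = 0
F′(0) = 1
F′′(0) = -4
F′′′(0) = 23
F^(4)(0) = -184
Dividing each by k! gives the coefficients c_0, ..., c_4.

-23*z^4/3 + 23*z^3/6 - 2*z^2 + z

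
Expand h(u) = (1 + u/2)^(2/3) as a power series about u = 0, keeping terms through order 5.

[u^0] = 1;  [u^1] = 1/3;  [u^2] = -1/36;  [u^3] = 1/162;  [u^4] = -7/3888;  [u^5] = 7/11664.

7*u^5/11664 - 7*u^4/3888 + u^3/162 - u^2/36 + u/3 + 1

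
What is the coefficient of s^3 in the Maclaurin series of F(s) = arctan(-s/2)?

Apply the Taylor formula c_k = f^(k)(a)/k!.
F(0) = 0
F′(0) = -1/2
F′′(0) = 0
F′′′(0) = 1/4
So c_3 = F′′′(0)/3! = 1/24.

1/24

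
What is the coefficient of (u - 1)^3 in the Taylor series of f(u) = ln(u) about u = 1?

1/3

Differentiate repeatedly and evaluate at the center.
So c_3 = f′′′(1)/3! = 1/3.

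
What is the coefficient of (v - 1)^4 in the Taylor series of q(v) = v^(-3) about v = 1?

Differentiate repeatedly and evaluate at the center.
[(v - 1)^0] = 1;  [(v - 1)^1] = -3;  [(v - 1)^2] = 6;  [(v - 1)^3] = -10;  [(v - 1)^4] = 15.
So c_4 = q^(4)(1)/4! = 15.

15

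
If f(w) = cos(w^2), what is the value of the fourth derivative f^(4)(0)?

-12

Use the known series and substitute for the argument.
The coefficient of w^4 in the expansion is -1/2, so f^(4)(0) = 4! * (-1/2) = -12.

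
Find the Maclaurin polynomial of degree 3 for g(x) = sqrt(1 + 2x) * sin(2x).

Write out both Maclaurin series and multiply, keeping only the needed powers.
g(0) = 0
g′(0) = 2
g′′(0) = 4
g′′′(0) = -14

-7*x^3/3 + 2*x^2 + 2*x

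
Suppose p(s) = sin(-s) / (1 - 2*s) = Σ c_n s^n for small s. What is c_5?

-1841/120

Use 1/(1 - r) = Σ r^k on the denominator, then take the Cauchy product.
So c_5 = p^(5)(0)/5! = -1841/120.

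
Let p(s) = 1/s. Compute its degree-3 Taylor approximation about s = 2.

-(s - 2)^3/16 + (s - 2)^2/8 - (s - 2)/4 + 1/2

Apply the Taylor formula c_k = f^(k)(a)/k!.
[(s - 2)^0] = 1/2;  [(s - 2)^1] = -1/4;  [(s - 2)^2] = 1/8;  [(s - 2)^3] = -1/16.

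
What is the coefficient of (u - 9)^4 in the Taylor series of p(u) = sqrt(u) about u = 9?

-5/279936

[(u - 9)^0] = 3;  [(u - 9)^1] = 1/6;  [(u - 9)^2] = -1/216;  [(u - 9)^3] = 1/3888;  [(u - 9)^4] = -5/279936.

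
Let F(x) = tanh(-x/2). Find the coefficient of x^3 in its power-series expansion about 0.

1/24

Differentiate repeatedly and evaluate at the center.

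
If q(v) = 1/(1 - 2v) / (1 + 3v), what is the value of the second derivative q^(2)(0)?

14

Take the Cauchy product of the two expansions.
From the series, [v^2] q = 7; multiply by 2! = 2 to get 14.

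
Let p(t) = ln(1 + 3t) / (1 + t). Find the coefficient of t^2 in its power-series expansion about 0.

-15/2

Write out both Maclaurin series and multiply, keeping only the needed powers.
p(0) = 0
p′(0) = 3
p′′(0) = -15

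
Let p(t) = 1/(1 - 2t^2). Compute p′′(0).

From the series, [t^2] p = 2; multiply by 2! = 2 to get 4.

4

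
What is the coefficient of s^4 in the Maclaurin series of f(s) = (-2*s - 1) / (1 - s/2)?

Multiply each power in the prefactor through the base expansion.
f(0) = -1
f′(0) = -5/2
f′′(0) = -5/2
f′′′(0) = -15/4
f^(4)(0) = -15/2
So c_4 = f^(4)(0)/4! = -5/16.

-5/16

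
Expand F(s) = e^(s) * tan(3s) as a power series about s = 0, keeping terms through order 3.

Expand each factor separately, then convolve coefficients.
F(0) = 0
F′(0) = 3
F′′(0) = 6
F′′′(0) = 63

21*s^3/2 + 3*s^2 + 3*s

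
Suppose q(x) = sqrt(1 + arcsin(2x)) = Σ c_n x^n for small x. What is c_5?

Substitute the inner expansion into the outer series and collect powers.

123/40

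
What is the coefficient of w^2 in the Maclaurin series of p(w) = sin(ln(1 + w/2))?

Plug the Maclaurin series of the inner function into that of the outer and collect terms.
p(0) = 0
p′(0) = 1/2
p′′(0) = -1/4
So c_2 = p′′(0)/2! = -1/8.

-1/8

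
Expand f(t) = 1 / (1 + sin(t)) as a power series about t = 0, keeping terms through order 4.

Expand as Σ (-1)^k u^k with u equal to the inner function's series.
f(0) = 1
f′(0) = -1
f′′(0) = 2
f′′′(0) = -5
f^(4)(0) = 16

2*t^4/3 - 5*t^3/6 + t^2 - t + 1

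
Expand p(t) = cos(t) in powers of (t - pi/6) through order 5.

-(t - pi/6)^5/240 + sqrt(3)*(t - pi/6)^4/48 + (t - pi/6)^3/12 - sqrt(3)*(t - pi/6)^2/4 - (t - pi/6)/2 + sqrt(3)/2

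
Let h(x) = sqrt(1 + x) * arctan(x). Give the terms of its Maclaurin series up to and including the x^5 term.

389*x^5/1920 - 5*x^4/48 - 11*x^3/24 + x^2/2 + x

Write out both Maclaurin series and multiply, keeping only the needed powers.
h(0) = 0
h′(0) = 1
h′′(0) = 1
h′′′(0) = -11/4
h^(4)(0) = -5/2
h^(5)(0) = 389/16
The Taylor polynomial is Σ h^(k)(0)/k! · x^k.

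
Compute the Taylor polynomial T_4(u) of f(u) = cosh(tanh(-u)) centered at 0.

-7*u^4/24 + u^2/2 + 1

Let u equal the inner series; expand the outer function in u and truncate.
f(0) = 1
f′(0) = 0
f′′(0) = 1
f′′′(0) = 0
f^(4)(0) = -7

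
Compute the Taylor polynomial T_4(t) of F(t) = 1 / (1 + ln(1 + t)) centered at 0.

Write 1/(1+u) = 1 - u + u^2 - u^3 + ... and substitute the series for u.
F(0) = 1
F′(0) = -1
F′′(0) = 3
F′′′(0) = -14
F^(4)(0) = 88

11*t^4/3 - 7*t^3/3 + 3*t^2/2 - t + 1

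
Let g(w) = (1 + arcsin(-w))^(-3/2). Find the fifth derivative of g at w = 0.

15027/32

Compose series: expand the inner function first, then feed it into the outer expansion.
From the series, [w^5] g = 5009/1280; multiply by 5! = 120 to get 15027/32.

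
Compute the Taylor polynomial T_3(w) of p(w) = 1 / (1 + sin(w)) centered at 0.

-5*w^3/6 + w^2 - w + 1

Expand as Σ (-1)^k u^k with u equal to the inner function's series.
p(0) = 1
p′(0) = -1
p′′(0) = 2
p′′′(0) = -5
The Taylor polynomial is Σ p^(k)(0)/k! · w^k.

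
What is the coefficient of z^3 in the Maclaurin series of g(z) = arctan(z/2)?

-1/24

Use the known series and substitute for the argument.
[z^0] = 0;  [z^1] = 1/2;  [z^2] = 0;  [z^3] = -1/24.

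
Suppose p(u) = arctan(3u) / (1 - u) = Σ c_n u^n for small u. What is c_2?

Expand each factor separately, then convolve coefficients.
[u^0] = 0;  [u^1] = 3;  [u^2] = 3.

3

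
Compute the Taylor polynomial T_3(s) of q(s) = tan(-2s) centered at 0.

-8*s^3/3 - 2*s

q(0) = 0
q′(0) = -2
q′′(0) = 0
q′′′(0) = -16
Dividing each by k! gives the coefficients c_0, ..., c_3.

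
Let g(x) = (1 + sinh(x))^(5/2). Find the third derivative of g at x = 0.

Plug the Maclaurin series of the inner function into that of the outer and collect terms.
From the series, [x^3] g = 35/48; multiply by 3! = 6 to get 35/8.

35/8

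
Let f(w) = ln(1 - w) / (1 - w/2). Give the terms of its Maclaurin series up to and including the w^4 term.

-2*w^4/3 - 5*w^3/6 - w^2 - w

Write out both Maclaurin series and multiply, keeping only the needed powers.
f(0) = 0
f′(0) = -1
f′′(0) = -2
f′′′(0) = -5
f^(4)(0) = -16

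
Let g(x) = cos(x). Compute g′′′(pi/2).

From the series, [(x - pi/2)^3] g = 1/6; multiply by 3! = 6 to get 1.

1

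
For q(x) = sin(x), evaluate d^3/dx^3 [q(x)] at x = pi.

1

Compute the successive derivatives at the expansion point and divide by k!.
The coefficient of (x - pi)^3 in the expansion is 1/6, so q′′′(pi) = 3! * (1/6) = 1.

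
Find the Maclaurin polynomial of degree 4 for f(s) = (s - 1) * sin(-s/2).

s^4/48 - s^3/48 - s^2/2 + s/2

Multiply each power in the prefactor through the base expansion.
f(0) = 0
f′(0) = 1/2
f′′(0) = -1
f′′′(0) = -1/8
f^(4)(0) = 1/2
The Taylor polynomial is Σ f^(k)(0)/k! · s^k.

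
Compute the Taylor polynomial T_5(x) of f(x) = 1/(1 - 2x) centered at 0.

[x^0] = 1;  [x^1] = 2;  [x^2] = 4;  [x^3] = 8;  [x^4] = 16;  [x^5] = 32.

32*x^5 + 16*x^4 + 8*x^3 + 4*x^2 + 2*x + 1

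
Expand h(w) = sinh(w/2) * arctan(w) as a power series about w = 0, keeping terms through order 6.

215*w^6/2304 - 7*w^4/48 + w^2/2

Multiply the two series term by term and collect like powers.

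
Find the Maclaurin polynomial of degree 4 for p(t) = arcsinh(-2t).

4*t^3/3 - 2*t

p(0) = 0
p′(0) = -2
p′′(0) = 0
p′′′(0) = 8
p^(4)(0) = 0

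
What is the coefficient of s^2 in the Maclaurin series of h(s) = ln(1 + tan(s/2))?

Let u equal the inner series; expand the outer function in u and truncate.
h(0) = 0
h′(0) = 1/2
h′′(0) = -1/4
So c_2 = h′′(0)/2! = -1/8.

-1/8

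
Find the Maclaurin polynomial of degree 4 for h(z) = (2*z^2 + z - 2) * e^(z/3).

Multiply each power in the prefactor through the base expansion.
h(0) = -2
h′(0) = 1/3
h′′(0) = 40/9
h′′′(0) = 115/27
h^(4)(0) = 226/81

113*z^4/972 + 115*z^3/162 + 20*z^2/9 + z/3 - 2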